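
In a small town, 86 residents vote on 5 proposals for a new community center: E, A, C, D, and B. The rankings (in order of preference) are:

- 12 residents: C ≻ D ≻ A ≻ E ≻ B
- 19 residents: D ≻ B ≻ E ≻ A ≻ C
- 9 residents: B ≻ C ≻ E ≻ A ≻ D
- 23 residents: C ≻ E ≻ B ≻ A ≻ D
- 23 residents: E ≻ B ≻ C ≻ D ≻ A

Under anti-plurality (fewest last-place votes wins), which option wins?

Last-place votes: E 0, A 23, C 19, D 32, B 12.
E is ranked last by the fewest voters, so E wins.

E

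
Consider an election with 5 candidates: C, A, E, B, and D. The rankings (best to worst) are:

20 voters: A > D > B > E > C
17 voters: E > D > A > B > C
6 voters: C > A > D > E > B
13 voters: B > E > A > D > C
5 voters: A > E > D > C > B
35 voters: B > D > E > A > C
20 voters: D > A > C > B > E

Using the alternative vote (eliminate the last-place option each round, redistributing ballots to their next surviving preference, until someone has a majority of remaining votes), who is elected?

D

Round 1: C 6, A 25, E 17, B 48, D 20. Eliminate C.
Round 2: A 31, E 17, B 48, D 20. Eliminate E.
Round 3: A 31, B 48, D 37. Eliminate A.
Round 4: B 48, D 68. D has a majority.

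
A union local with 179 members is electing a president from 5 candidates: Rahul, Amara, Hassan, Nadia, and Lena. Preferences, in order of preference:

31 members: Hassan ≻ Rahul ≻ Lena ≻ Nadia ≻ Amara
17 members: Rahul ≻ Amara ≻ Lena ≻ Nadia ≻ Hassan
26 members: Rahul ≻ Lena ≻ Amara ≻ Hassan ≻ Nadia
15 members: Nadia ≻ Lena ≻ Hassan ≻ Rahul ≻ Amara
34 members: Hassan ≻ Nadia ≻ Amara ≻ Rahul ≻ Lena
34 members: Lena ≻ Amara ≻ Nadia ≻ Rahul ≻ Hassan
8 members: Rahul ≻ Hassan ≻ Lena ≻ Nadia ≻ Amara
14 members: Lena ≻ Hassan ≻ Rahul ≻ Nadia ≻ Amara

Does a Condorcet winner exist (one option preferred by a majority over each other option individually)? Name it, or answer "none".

none

Checking pairwise contests:
Hassan beats Rahul 94–85.
Rahul beats Amara 111–68.
Lena beats Hassan 106–73.
Rahul beats Nadia 96–83.
Rahul beats Lena 116–63.
Every option loses at least one head-to-head, so there is no Condorcet winner.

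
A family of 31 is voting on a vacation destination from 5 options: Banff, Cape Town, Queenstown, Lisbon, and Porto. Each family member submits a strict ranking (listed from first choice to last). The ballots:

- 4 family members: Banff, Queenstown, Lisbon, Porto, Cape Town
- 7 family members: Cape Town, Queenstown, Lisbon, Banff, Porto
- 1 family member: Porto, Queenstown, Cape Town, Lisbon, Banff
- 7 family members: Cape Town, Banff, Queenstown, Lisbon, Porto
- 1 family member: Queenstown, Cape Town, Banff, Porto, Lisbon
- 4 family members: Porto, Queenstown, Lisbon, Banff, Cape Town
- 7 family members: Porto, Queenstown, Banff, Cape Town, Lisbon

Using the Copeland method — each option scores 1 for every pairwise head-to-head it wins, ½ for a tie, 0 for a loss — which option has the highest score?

Queenstown

Banff: beats Lisbon and Porto; loses to Cape Town and Queenstown → score 2.
Cape Town: beats Banff and Lisbon; loses to Queenstown and Porto → score 2.
Queenstown: beats Banff, Cape Town, Lisbon, and Porto → score 4.
Lisbon: beats Porto; loses to Banff, Cape Town, and Queenstown → score 1.
Porto: beats Cape Town; loses to Banff, Queenstown, and Lisbon → score 1.
Queenstown has the best pairwise record.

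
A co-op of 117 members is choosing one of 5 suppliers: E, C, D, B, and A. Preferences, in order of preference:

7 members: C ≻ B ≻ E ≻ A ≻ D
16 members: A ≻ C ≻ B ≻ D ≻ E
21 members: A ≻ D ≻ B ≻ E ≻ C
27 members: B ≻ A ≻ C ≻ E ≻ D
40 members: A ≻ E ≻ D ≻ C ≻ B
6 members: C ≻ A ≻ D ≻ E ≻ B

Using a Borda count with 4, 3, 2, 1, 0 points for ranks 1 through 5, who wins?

A

E: 7·2 + 16·0 + 21·1 + 27·1 + 40·3 + 6·1 = 188
C: 7·4 + 16·3 + 21·0 + 27·2 + 40·1 + 6·4 = 194
D: 7·0 + 16·1 + 21·3 + 27·0 + 40·2 + 6·2 = 171
B: 7·3 + 16·2 + 21·2 + 27·4 + 40·0 + 6·0 = 203
A: 7·1 + 16·4 + 21·4 + 27·3 + 40·4 + 6·3 = 414
A has the highest Borda score (414).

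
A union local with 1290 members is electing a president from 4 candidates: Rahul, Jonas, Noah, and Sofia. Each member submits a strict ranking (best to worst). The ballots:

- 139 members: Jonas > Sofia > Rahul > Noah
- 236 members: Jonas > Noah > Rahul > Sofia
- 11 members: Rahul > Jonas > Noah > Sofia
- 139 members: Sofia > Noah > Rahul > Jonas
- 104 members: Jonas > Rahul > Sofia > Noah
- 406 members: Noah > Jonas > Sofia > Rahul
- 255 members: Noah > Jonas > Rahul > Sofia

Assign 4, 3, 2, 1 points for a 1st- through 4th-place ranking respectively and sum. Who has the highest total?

Jonas

Rahul: 139·2 + 236·2 + 11·4 + 139·2 + 104·3 + 406·1 + 255·2 = 2300
Jonas: 139·4 + 236·4 + 11·3 + 139·1 + 104·4 + 406·3 + 255·3 = 4071
Noah: 139·1 + 236·3 + 11·2 + 139·3 + 104·1 + 406·4 + 255·4 = 4034
Sofia: 139·3 + 236·1 + 11·1 + 139·4 + 104·2 + 406·2 + 255·1 = 2495
Jonas has the highest Borda score (4071).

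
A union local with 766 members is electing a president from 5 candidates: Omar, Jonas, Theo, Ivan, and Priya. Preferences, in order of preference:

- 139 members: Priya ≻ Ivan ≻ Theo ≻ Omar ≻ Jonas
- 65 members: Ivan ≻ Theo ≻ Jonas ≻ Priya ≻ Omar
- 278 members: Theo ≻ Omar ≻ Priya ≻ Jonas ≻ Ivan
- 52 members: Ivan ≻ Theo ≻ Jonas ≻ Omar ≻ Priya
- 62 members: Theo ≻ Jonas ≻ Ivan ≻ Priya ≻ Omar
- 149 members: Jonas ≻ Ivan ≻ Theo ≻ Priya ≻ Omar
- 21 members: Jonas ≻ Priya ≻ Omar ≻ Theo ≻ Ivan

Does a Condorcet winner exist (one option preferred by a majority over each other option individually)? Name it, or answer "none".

Checking pairwise contests:
Theo beats Omar 745–21.
Omar beats Jonas 417–349.
Ivan beats Theo 405–361.
Jonas beats Ivan 510–256.
Theo beats Priya 606–160.
Every option loses at least one head-to-head, so there is no Condorcet winner.

none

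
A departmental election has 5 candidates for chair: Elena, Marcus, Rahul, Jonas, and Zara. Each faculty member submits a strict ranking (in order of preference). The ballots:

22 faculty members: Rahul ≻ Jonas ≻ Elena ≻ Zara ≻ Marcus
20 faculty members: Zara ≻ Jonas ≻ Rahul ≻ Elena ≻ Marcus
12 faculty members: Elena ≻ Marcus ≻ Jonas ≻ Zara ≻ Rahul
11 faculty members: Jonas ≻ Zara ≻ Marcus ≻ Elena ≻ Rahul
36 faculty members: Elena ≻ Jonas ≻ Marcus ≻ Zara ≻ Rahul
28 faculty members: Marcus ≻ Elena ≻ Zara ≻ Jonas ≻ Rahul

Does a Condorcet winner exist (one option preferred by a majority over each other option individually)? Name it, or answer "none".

Elena

Elena vs Marcus: 90–39 for Elena.
Elena vs Rahul: 87–42 for Elena.
Elena vs Jonas: 76–53 for Elena.
Elena vs Zara: 98–31 for Elena.
Elena beats every other option head-to-head.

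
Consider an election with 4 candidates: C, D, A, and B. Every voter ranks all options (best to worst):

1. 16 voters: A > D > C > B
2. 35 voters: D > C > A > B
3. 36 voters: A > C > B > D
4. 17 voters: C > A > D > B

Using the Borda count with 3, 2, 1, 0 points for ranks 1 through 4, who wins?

C: 16·1 + 35·2 + 36·2 + 17·3 = 209
D: 16·2 + 35·3 + 36·0 + 17·1 = 154
A: 16·3 + 35·1 + 36·3 + 17·2 = 225
B: 16·0 + 35·0 + 36·1 + 17·0 = 36
A has the highest Borda score (225).

A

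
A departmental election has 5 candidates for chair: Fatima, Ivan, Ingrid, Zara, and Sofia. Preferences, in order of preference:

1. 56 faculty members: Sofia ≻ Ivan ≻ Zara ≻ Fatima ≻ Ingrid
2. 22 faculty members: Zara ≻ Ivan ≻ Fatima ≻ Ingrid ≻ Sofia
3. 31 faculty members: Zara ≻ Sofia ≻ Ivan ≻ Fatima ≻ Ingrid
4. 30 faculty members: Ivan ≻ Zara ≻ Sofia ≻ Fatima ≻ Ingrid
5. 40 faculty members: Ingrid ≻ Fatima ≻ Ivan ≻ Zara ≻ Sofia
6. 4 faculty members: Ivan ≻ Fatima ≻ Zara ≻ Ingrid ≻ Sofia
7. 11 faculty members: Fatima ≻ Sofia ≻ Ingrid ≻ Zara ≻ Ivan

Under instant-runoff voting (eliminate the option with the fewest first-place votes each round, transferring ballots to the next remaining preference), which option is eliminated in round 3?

Round 1: Fatima 11, Ivan 34, Ingrid 40, Zara 53, Sofia 56. Eliminate Fatima.
Round 2: Ivan 34, Ingrid 40, Zara 53, Sofia 67. Eliminate Ivan.
Round 3: Ingrid 40, Zara 87, Sofia 67. Eliminate Ingrid.

Ingrid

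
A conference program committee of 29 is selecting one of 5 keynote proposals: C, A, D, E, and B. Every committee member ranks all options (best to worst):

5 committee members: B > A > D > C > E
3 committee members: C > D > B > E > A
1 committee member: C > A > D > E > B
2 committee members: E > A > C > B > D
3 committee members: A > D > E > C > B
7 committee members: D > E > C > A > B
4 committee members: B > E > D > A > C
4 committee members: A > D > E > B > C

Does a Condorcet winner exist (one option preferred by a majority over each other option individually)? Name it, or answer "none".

Checking pairwise contests:
A beats C 18–11.
E beats A 16–13.
A beats D 15–14.
D beats E 23–6.
C beats B 16–13.
Every option loses at least one head-to-head, so there is no Condorcet winner.

none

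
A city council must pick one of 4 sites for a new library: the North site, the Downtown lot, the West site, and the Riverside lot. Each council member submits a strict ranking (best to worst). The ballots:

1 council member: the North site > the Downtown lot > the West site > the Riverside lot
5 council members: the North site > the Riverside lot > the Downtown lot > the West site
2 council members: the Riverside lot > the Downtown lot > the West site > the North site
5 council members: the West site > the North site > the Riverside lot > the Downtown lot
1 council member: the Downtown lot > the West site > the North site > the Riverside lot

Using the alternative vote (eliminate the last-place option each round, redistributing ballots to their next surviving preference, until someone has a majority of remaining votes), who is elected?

the West site

Round 1: the North site 6, the Downtown lot 1, the West site 5, the Riverside lot 2. Eliminate the Downtown lot.
Round 2: the North site 6, the West site 6, the Riverside lot 2. Eliminate the Riverside lot.
Round 3: the North site 6, the West site 8. The West site has a majority.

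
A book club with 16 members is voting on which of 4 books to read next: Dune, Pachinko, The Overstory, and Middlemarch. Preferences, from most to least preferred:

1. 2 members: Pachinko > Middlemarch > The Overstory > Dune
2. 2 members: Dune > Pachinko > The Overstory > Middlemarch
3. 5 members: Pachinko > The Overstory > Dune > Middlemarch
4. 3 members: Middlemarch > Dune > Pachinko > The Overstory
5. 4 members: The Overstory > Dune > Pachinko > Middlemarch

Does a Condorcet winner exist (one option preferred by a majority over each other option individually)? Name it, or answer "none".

Checking pairwise contests:
The Overstory beats Dune 11–5.
Dune beats Pachinko 9–7.
Pachinko beats The Overstory 12–4.
Dune beats Middlemarch 11–5.
Every option loses at least one head-to-head, so there is no Condorcet winner.

none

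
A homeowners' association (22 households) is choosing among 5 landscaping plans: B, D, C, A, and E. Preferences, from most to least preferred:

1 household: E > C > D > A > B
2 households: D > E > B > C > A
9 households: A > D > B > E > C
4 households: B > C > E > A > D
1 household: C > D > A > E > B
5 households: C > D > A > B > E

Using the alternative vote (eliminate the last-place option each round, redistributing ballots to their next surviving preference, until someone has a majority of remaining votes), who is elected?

Round 1: B 4, D 2, C 6, A 9, E 1. Eliminate E.
Round 2: B 4, D 2, C 7, A 9. Eliminate D.
Round 3: B 6, C 7, A 9. Eliminate B.
Round 4: C 13, A 9. C has a majority.

C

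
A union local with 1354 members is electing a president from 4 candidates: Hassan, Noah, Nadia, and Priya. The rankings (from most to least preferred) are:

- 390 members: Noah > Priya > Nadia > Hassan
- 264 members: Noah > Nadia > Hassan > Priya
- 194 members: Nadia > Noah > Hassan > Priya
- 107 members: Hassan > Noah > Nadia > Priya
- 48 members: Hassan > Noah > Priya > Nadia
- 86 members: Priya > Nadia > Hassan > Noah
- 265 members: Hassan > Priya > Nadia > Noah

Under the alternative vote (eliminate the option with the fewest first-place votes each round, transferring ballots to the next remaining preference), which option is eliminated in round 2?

Nadia

Round 1: Hassan 420, Noah 654, Nadia 194, Priya 86. Eliminate Priya.
Round 2: Hassan 420, Noah 654, Nadia 280. Eliminate Nadia.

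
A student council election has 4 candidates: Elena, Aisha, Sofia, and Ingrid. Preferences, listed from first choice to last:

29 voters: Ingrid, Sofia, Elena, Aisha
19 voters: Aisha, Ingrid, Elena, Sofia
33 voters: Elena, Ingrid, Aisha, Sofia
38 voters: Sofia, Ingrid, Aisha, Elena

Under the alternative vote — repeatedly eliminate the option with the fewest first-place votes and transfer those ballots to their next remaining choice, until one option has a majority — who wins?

Ingrid

Round 1: Elena 33, Aisha 19, Sofia 38, Ingrid 29. Eliminate Aisha.
Round 2: Elena 33, Sofia 38, Ingrid 48. Eliminate Elena.
Round 3: Sofia 38, Ingrid 81. Ingrid has a majority.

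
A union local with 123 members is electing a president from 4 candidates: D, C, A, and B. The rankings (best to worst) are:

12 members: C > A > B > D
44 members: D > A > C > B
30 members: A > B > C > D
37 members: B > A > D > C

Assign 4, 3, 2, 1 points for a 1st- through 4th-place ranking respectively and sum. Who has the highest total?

A

D: 12·1 + 44·4 + 30·1 + 37·2 = 292
C: 12·4 + 44·2 + 30·2 + 37·1 = 233
A: 12·3 + 44·3 + 30·4 + 37·3 = 399
B: 12·2 + 44·1 + 30·3 + 37·4 = 306
A has the highest Borda score (399).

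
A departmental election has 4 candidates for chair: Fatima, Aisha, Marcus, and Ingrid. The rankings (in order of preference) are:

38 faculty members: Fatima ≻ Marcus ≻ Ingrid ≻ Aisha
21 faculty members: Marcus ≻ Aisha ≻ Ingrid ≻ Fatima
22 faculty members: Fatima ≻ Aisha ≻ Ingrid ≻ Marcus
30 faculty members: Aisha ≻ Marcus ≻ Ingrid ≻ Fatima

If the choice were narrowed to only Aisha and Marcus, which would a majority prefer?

Marcus

Voters preferring Aisha to Marcus: 52; preferring Marcus to Aisha: 59.
Marcus wins the head-to-head.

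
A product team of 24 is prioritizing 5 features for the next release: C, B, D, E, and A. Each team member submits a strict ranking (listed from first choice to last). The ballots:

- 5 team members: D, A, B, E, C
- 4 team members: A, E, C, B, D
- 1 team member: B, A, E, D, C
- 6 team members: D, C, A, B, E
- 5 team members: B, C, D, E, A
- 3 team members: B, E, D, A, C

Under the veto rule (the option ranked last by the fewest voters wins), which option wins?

Last-place votes: C 9, B 0, D 4, E 6, A 5.
B is ranked last by the fewest voters, so B wins.

B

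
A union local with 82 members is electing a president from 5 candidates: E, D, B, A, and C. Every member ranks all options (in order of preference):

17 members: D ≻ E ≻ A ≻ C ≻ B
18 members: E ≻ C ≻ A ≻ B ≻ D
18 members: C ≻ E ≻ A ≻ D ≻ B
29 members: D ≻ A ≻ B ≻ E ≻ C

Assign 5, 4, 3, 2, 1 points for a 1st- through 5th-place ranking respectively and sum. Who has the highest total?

E

E: 17·4 + 18·5 + 18·4 + 29·2 = 288
D: 17·5 + 18·1 + 18·2 + 29·5 = 284
B: 17·1 + 18·2 + 18·1 + 29·3 = 158
A: 17·3 + 18·3 + 18·3 + 29·4 = 275
C: 17·2 + 18·4 + 18·5 + 29·1 = 225
E has the highest Borda score (288).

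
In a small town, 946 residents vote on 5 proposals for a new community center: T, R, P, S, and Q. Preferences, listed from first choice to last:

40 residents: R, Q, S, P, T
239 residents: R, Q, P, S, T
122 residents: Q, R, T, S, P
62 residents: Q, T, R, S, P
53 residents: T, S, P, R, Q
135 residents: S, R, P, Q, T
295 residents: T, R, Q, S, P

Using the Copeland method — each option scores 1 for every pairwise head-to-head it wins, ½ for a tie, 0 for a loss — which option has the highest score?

T: beats P and S; loses to R and Q → score 2.
R: beats T, P, S, and Q → score 4.
P: loses to T, R, S, and Q → score 0.
S: beats P; loses to T, R, and Q → score 1.
Q: beats T, P, and S; loses to R → score 3.
R has the best pairwise record.

R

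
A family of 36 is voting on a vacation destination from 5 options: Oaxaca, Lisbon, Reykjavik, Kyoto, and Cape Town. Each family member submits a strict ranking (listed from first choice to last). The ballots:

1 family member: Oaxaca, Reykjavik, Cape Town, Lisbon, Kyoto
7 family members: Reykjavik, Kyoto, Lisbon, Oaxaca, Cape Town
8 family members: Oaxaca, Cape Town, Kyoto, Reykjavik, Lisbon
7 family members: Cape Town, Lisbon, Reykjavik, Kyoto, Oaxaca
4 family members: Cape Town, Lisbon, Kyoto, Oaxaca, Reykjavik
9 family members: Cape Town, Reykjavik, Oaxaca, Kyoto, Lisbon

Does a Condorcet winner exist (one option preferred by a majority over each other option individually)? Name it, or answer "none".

Cape Town vs Oaxaca: 20–16 for Cape Town.
Cape Town vs Lisbon: 29–7 for Cape Town.
Cape Town vs Reykjavik: 28–8 for Cape Town.
Cape Town vs Kyoto: 29–7 for Cape Town.
Cape Town beats every other option head-to-head.

Cape Town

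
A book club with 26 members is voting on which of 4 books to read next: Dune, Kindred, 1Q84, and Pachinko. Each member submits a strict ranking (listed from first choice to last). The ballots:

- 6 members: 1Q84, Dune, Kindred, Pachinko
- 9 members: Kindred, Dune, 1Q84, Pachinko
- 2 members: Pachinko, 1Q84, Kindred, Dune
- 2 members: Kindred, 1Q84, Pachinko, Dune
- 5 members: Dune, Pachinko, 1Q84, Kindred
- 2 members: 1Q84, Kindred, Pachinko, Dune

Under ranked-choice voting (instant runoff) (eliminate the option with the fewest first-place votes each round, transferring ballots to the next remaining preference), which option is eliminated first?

Pachinko

Round 1: Dune 5, Kindred 11, 1Q84 8, Pachinko 2. Eliminate Pachinko.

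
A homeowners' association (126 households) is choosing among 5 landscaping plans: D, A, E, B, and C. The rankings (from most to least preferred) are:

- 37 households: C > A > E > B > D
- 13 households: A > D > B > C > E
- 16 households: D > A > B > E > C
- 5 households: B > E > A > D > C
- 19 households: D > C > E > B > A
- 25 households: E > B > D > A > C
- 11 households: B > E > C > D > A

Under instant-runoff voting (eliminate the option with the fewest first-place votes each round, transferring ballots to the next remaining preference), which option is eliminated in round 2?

B

Round 1: D 35, A 13, E 25, B 16, C 37. Eliminate A.
Round 2: D 48, E 25, B 16, C 37. Eliminate B.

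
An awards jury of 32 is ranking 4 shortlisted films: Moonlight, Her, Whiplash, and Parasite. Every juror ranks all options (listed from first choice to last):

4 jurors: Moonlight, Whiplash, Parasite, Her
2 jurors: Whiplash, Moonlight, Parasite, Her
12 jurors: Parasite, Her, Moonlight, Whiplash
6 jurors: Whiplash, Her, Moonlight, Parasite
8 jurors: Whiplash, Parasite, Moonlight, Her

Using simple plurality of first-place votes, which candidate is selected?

Whiplash

First-place votes: Moonlight 4, Her 0, Whiplash 16, Parasite 12.
Whiplash has the most first-place votes.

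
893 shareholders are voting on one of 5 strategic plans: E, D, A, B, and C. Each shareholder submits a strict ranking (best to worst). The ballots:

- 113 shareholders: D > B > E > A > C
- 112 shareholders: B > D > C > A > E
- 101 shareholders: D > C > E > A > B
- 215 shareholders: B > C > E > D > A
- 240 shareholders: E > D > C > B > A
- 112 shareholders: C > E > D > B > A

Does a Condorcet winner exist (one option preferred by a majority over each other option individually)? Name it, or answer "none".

Checking pairwise contests:
C beats E 540–353.
E beats D 567–326.
E beats A 781–112.
E beats B 453–440.
D beats C 566–327.
Every option loses at least one head-to-head, so there is no Condorcet winner.

none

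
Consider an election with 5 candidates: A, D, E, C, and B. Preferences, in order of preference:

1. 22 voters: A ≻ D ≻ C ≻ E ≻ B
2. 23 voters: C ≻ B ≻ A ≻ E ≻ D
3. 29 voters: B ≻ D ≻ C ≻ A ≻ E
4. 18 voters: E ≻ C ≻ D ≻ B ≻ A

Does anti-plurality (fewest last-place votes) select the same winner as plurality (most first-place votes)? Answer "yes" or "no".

Anti-plurality — last-place votes: A 18, D 23, E 29, C 0, B 22. Winner: C.
Plurality — first-place votes: A 22, D 0, E 18, C 23, B 29. Winner: B.
The two methods disagree.

no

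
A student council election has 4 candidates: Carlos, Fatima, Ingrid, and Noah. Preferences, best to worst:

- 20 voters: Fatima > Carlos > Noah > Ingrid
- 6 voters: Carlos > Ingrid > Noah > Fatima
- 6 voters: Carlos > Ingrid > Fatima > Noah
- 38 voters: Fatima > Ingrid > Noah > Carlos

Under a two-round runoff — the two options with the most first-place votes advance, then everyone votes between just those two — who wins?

Round 1 first-place votes: Carlos 12, Fatima 58, Ingrid 0, Noah 0.
Fatima and Carlos advance.
Runoff: Fatima is preferred to Carlos by 58 voters; Carlos by 12.
Fatima wins the runoff.

Fatima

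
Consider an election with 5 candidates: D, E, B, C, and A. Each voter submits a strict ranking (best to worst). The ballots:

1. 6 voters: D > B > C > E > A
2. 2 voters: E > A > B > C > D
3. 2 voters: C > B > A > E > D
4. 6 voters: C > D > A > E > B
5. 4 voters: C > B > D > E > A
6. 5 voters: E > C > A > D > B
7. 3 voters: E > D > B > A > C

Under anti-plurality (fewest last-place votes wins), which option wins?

E

Last-place votes: D 4, E 0, B 11, C 3, A 10.
E is ranked last by the fewest voters, so E wins.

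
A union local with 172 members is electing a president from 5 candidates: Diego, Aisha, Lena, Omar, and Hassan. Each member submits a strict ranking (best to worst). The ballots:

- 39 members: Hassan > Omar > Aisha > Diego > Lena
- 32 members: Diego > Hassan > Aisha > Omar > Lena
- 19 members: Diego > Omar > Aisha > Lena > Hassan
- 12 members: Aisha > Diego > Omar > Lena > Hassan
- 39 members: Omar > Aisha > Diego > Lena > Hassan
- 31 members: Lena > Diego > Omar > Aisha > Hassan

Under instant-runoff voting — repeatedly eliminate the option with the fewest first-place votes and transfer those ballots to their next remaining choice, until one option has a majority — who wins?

Round 1: Diego 51, Aisha 12, Lena 31, Omar 39, Hassan 39. Eliminate Aisha.
Round 2: Diego 63, Lena 31, Omar 39, Hassan 39. Eliminate Lena.
Round 3: Diego 94, Omar 39, Hassan 39. Diego has a majority.

Diego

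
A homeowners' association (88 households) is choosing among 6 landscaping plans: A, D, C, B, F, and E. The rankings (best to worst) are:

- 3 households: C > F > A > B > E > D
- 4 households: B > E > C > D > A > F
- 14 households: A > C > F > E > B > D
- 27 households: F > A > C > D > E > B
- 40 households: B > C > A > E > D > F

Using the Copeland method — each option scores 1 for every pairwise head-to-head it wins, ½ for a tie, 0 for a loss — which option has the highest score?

C

A: beats D, F, and E; ties B; loses to C → score 3.5.
D: ties F; loses to A, C, B, and E → score 0.5.
C: beats A, D, F, and E; ties B → score 4.5.
B: beats D and E; ties A, C, and F → score 3.5.
F: ties D, B, and E; loses to A and C → score 1.5.
E: beats D; ties F; loses to A, C, and B → score 1.5.
C has the best pairwise record.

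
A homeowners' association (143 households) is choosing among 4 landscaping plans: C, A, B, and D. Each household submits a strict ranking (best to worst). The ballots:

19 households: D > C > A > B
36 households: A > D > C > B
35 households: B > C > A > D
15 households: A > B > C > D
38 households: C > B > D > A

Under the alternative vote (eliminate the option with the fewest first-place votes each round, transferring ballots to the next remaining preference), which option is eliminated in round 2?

Round 1: C 38, A 51, B 35, D 19. Eliminate D.
Round 2: C 57, A 51, B 35. Eliminate B.

B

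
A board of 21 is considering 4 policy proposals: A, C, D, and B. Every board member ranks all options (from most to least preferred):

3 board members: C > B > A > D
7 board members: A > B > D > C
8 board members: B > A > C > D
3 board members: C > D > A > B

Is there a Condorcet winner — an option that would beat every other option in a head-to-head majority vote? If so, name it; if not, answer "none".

B vs A: 11–10 for B.
B vs C: 15–6 for B.
B vs D: 18–3 for B.
B beats every other option head-to-head.

B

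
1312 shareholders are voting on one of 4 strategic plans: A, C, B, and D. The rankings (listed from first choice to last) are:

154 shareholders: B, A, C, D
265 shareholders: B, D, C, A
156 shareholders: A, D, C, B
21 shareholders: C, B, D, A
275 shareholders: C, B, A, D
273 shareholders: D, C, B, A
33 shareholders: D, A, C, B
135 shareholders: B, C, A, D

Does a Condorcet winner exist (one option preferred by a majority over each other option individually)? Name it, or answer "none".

Checking pairwise contests:
C beats A 969–343.
D beats C 727–585.
C beats B 758–554.
A beats D 720–592.
Every option loses at least one head-to-head, so there is no Condorcet winner.

none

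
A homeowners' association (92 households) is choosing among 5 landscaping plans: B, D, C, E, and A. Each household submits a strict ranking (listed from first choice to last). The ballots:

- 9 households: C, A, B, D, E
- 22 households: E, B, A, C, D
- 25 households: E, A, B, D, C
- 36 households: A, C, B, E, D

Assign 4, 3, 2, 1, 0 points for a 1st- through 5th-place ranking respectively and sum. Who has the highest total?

B: 9·2 + 22·3 + 25·2 + 36·2 = 206
D: 9·1 + 22·0 + 25·1 + 36·0 = 34
C: 9·4 + 22·1 + 25·0 + 36·3 = 166
E: 9·0 + 22·4 + 25·4 + 36·1 = 224
A: 9·3 + 22·2 + 25·3 + 36·4 = 290
A has the highest Borda score (290).

A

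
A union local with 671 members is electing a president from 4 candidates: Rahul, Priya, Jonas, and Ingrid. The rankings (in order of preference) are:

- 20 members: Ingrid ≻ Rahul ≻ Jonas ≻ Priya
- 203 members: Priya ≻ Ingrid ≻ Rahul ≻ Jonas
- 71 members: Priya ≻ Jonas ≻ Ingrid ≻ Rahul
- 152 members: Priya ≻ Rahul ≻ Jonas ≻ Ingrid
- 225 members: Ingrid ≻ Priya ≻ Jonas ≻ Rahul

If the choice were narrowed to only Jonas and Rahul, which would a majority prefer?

Voters preferring Jonas to Rahul: 296; preferring Rahul to Jonas: 375.
Rahul wins the head-to-head.

Rahul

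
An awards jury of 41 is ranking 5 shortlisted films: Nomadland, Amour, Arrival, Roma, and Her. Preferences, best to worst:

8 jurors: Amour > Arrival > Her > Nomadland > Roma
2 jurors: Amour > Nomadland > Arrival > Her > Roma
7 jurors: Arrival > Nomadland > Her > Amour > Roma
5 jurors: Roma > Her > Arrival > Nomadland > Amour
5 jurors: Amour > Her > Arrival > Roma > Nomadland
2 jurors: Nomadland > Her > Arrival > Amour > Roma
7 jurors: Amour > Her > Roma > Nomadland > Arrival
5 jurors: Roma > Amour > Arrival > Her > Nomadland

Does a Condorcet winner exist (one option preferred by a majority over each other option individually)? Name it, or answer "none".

Amour

Amour vs Nomadland: 27–14 for Amour.
Amour vs Arrival: 27–14 for Amour.
Amour vs Roma: 31–10 for Amour.
Amour vs Her: 27–14 for Amour.
Amour beats every other option head-to-head.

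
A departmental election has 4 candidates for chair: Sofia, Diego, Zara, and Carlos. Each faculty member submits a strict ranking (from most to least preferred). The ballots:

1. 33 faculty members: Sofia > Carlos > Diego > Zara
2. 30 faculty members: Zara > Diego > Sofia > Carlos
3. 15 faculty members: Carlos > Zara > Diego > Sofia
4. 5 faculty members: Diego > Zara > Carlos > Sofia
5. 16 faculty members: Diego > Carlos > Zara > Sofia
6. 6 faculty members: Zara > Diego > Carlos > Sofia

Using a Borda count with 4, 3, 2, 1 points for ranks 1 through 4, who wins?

Sofia: 33·4 + 30·2 + 15·1 + 5·1 + 16·1 + 6·1 = 234
Diego: 33·2 + 30·3 + 15·2 + 5·4 + 16·4 + 6·3 = 288
Zara: 33·1 + 30·4 + 15·3 + 5·3 + 16·2 + 6·4 = 269
Carlos: 33·3 + 30·1 + 15·4 + 5·2 + 16·3 + 6·2 = 259
Diego has the highest Borda score (288).

Diego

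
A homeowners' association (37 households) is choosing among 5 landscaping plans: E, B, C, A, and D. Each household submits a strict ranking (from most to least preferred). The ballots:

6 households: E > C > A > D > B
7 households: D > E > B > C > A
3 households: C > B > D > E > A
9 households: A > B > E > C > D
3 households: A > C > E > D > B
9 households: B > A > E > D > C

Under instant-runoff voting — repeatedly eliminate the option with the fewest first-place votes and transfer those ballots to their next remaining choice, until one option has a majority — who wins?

B

Round 1: E 6, B 9, C 3, A 12, D 7. Eliminate C.
Round 2: E 6, B 12, A 12, D 7. Eliminate E.
Round 3: B 12, A 18, D 7. Eliminate D.
Round 4: B 19, A 18. B has a majority.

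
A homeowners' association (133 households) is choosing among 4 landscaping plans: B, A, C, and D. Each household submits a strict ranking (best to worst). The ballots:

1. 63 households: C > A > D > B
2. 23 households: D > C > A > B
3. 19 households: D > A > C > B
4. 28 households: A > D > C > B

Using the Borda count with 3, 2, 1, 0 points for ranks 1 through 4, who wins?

C

B: 63·0 + 23·0 + 19·0 + 28·0 = 0
A: 63·2 + 23·1 + 19·2 + 28·3 = 271
C: 63·3 + 23·2 + 19·1 + 28·1 = 282
D: 63·1 + 23·3 + 19·3 + 28·2 = 245
C has the highest Borda score (282).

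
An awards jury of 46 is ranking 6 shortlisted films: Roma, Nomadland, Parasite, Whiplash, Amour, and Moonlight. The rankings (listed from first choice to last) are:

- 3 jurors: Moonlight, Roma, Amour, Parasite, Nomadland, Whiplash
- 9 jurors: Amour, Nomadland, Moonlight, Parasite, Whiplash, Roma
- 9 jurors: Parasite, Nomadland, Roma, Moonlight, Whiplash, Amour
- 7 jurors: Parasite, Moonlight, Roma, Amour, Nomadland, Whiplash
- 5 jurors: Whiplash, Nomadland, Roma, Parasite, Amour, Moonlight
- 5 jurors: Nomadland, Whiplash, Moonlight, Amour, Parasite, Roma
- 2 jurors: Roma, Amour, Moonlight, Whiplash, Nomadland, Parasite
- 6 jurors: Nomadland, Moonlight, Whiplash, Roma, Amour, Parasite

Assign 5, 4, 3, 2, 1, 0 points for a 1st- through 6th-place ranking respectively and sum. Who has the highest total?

Roma: 3·4 + 9·0 + 9·3 + 7·3 + 5·3 + 5·0 + 2·5 + 6·2 = 97
Nomadland: 3·1 + 9·4 + 9·4 + 7·1 + 5·4 + 5·5 + 2·1 + 6·5 = 159
Parasite: 3·2 + 9·2 + 9·5 + 7·5 + 5·2 + 5·1 + 2·0 + 6·0 = 119
Whiplash: 3·0 + 9·1 + 9·1 + 7·0 + 5·5 + 5·4 + 2·2 + 6·3 = 85
Amour: 3·3 + 9·5 + 9·0 + 7·2 + 5·1 + 5·2 + 2·4 + 6·1 = 97
Moonlight: 3·5 + 9·3 + 9·2 + 7·4 + 5·0 + 5·3 + 2·3 + 6·4 = 133
Nomadland has the highest Borda score (159).

Nomadland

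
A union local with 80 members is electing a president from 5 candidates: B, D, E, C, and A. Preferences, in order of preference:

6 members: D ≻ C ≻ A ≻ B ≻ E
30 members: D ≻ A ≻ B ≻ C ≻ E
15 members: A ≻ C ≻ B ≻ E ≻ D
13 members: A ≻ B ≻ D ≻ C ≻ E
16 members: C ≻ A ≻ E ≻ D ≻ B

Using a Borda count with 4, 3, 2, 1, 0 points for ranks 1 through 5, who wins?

A

B: 6·1 + 30·2 + 15·2 + 13·3 + 16·0 = 135
D: 6·4 + 30·4 + 15·0 + 13·2 + 16·1 = 186
E: 6·0 + 30·0 + 15·1 + 13·0 + 16·2 = 47
C: 6·3 + 30·1 + 15·3 + 13·1 + 16·4 = 170
A: 6·2 + 30·3 + 15·4 + 13·4 + 16·3 = 262
A has the highest Borda score (262).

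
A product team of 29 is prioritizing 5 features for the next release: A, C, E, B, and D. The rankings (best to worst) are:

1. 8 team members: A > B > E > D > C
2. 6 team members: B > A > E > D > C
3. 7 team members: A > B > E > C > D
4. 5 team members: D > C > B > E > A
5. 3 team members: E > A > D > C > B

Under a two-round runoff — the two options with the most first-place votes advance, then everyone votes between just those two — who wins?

Round 1 first-place votes: A 15, C 0, E 3, B 6, D 5.
A and B advance.
Runoff: A is preferred to B by 18 voters; B by 11.
A wins the runoff.

A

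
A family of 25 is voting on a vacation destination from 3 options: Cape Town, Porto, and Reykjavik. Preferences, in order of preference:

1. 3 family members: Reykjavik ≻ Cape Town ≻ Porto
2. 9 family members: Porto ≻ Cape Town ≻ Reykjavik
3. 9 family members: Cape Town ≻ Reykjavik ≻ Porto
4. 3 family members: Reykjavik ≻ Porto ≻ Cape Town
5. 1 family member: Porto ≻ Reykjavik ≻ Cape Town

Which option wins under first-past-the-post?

First-place votes: Cape Town 9, Porto 10, Reykjavik 6.
Porto has the most first-place votes.

Porto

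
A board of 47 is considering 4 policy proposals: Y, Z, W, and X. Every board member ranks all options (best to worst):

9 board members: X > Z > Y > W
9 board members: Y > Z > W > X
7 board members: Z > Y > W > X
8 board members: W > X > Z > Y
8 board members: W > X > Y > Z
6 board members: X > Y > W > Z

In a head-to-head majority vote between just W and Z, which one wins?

Z

Voters preferring W to Z: 22; preferring Z to W: 25.
Z wins the head-to-head.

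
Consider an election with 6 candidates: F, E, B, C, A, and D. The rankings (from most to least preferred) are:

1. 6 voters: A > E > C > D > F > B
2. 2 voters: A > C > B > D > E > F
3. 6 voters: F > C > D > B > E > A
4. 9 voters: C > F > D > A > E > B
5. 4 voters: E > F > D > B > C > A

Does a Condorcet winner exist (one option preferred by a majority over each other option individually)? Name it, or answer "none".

C vs F: 17–10 for C.
C vs E: 17–10 for C.
C vs B: 23–4 for C.
C vs A: 19–8 for C.
C vs D: 23–4 for C.
C beats every other option head-to-head.

C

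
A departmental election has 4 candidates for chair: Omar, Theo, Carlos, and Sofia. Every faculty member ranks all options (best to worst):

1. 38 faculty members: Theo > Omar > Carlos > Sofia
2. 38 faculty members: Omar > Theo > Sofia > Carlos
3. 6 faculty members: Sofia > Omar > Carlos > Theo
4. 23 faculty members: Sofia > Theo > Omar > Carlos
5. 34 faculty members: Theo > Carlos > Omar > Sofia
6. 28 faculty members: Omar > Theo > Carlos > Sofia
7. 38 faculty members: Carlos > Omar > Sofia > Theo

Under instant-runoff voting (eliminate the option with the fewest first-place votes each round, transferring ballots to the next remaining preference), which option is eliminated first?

Sofia

Round 1: Omar 66, Theo 72, Carlos 38, Sofia 29. Eliminate Sofia.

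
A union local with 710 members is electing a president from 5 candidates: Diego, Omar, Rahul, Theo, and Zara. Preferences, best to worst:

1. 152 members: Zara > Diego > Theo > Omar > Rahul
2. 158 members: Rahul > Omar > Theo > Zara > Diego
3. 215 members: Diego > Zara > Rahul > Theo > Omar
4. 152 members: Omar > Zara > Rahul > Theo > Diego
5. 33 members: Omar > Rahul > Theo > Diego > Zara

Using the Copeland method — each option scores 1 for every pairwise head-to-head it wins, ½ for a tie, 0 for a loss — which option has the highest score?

Zara

Diego: beats Omar, Rahul, and Theo; loses to Zara → score 3.
Omar: loses to Diego, Rahul, Theo, and Zara → score 0.
Rahul: beats Omar and Theo; loses to Diego and Zara → score 2.
Theo: beats Omar; loses to Diego, Rahul, and Zara → score 1.
Zara: beats Diego, Omar, Rahul, and Theo → score 4.
Zara has the best pairwise record.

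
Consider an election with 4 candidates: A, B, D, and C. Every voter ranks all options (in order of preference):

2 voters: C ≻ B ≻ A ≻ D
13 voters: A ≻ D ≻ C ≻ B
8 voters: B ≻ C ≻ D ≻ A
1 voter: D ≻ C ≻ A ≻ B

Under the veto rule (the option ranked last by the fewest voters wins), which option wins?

Last-place votes: A 8, B 14, D 2, C 0.
C is ranked last by the fewest voters, so C wins.

C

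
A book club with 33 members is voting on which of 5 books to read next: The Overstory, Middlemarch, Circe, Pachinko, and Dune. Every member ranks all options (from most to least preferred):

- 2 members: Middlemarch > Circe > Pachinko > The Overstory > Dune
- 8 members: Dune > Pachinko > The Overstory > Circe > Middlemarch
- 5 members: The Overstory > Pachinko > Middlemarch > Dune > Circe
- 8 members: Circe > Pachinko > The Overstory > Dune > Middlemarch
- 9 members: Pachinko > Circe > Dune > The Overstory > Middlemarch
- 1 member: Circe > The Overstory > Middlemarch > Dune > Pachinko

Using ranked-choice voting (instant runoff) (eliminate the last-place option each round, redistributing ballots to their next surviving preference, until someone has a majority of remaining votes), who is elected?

Round 1: The Overstory 5, Middlemarch 2, Circe 9, Pachinko 9, Dune 8. Eliminate Middlemarch.
Round 2: The Overstory 5, Circe 11, Pachinko 9, Dune 8. Eliminate The Overstory.
Round 3: Circe 11, Pachinko 14, Dune 8. Eliminate Dune.
Round 4: Circe 11, Pachinko 22. Pachinko has a majority.

Pachinko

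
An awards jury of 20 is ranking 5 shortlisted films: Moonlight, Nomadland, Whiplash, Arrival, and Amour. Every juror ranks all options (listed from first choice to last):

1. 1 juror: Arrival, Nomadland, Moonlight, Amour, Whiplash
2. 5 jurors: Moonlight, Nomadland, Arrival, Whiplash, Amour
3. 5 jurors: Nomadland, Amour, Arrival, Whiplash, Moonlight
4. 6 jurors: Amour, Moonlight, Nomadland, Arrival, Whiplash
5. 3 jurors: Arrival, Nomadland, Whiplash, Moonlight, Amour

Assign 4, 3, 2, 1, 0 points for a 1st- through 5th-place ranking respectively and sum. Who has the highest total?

Moonlight: 1·2 + 5·4 + 5·0 + 6·3 + 3·1 = 43
Nomadland: 1·3 + 5·3 + 5·4 + 6·2 + 3·3 = 59
Whiplash: 1·0 + 5·1 + 5·1 + 6·0 + 3·2 = 16
Arrival: 1·4 + 5·2 + 5·2 + 6·1 + 3·4 = 42
Amour: 1·1 + 5·0 + 5·3 + 6·4 + 3·0 = 40
Nomadland has the highest Borda score (59).

Nomadland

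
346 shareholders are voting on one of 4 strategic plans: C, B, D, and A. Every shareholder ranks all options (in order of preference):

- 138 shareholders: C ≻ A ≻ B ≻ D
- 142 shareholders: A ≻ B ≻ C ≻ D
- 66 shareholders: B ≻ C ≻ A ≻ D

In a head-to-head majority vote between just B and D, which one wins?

B

Voters preferring B to D: 346; preferring D to B: 0.
B wins the head-to-head.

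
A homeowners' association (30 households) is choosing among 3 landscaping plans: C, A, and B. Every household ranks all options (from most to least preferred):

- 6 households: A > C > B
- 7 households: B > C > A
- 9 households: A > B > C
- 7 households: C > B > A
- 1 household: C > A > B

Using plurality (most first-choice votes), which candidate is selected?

First-place votes: C 8, A 15, B 7.
A has the most first-place votes.

A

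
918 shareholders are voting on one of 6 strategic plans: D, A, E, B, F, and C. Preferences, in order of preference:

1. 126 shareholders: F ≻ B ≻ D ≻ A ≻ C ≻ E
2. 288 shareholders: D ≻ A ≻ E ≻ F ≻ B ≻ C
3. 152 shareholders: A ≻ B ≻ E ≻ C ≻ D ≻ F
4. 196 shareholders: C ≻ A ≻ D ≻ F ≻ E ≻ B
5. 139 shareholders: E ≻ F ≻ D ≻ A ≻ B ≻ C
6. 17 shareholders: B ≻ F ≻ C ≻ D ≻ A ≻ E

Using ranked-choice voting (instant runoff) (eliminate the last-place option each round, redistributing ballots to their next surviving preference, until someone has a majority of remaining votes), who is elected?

Round 1: D 288, A 152, E 139, B 17, F 126, C 196. Eliminate B.
Round 2: D 288, A 152, E 139, F 143, C 196. Eliminate E.
Round 3: D 288, A 152, F 282, C 196. Eliminate A.
Round 4: D 288, F 282, C 348. Eliminate F.
Round 5: D 553, C 365. D has a majority.

D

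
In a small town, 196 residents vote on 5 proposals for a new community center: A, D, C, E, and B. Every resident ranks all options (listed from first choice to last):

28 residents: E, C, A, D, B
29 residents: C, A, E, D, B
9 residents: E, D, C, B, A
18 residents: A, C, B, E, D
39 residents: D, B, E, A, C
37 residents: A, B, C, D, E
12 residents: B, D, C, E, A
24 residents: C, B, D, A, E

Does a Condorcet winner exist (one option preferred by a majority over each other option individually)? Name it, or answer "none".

C

C vs A: 102–94 for C.
C vs D: 136–60 for C.
C vs E: 120–76 for C.
C vs B: 108–88 for C.
C beats every other option head-to-head.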